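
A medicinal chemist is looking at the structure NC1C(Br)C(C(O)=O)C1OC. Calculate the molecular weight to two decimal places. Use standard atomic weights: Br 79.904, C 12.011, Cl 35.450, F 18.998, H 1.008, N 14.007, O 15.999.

First, the molecular formula is C6H10BrNO3 (counting implicit H from valence).
  Br: 1 × 79.904 = 79.904
  C: 6 × 12.011 = 72.066
  H: 10 × 1.008 = 10.080
  N: 1 × 14.007 = 14.007
  O: 3 × 15.999 = 47.997
Sum: 1×79.904 + 6×12.011 + 10×1.008 + 1×14.007 + 3×15.999 = 224.054 → 224.05 g/mol.

224.05 g/mol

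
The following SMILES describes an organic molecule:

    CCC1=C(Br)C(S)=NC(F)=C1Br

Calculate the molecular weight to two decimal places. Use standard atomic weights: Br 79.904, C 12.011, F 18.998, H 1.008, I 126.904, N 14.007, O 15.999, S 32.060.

First, the molecular formula is C7H6Br2FNS (counting implicit H from valence).
  Br: 2 × 79.904 = 159.808
  C: 7 × 12.011 = 84.077
  F: 1 × 18.998 = 18.998
  H: 6 × 1.008 = 6.048
  N: 1 × 14.007 = 14.007
  S: 1 × 32.060 = 32.060
Sum: 2×79.904 + 7×12.011 + 1×18.998 + 6×1.008 + 1×14.007 + 1×32.060 = 314.998 → 315.00 g/mol.

315.00 g/mol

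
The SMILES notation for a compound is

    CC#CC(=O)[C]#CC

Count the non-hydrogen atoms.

8

Every atom symbol written in the SMILES (organic subset) is one heavy atom; implicit H are not written.
Heavy atoms by element → C:7, O:1.
Total: 8.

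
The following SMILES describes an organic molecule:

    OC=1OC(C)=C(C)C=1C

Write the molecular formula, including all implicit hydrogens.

C7H10O2

Walk through each heavy atom and fill implicit hydrogens from standard valence (C 4, N 3, O 2, S 2, halogen 1):
  atom 1: O, bond orders sum to 1 (valence 2) → 1 H
  atom 2: C, bond orders sum to 4 (valence 4) → 0 H
  atom 3: O, bond orders sum to 2 (valence 2) → 0 H
  atom 4: C, bond orders sum to 4 (valence 4) → 0 H
  atom 5: C, bond orders sum to 1 (valence 4) → 3 H
  atom 6: C, bond orders sum to 4 (valence 4) → 0 H
  atom 7: C, bond orders sum to 1 (valence 4) → 3 H
  atom 8: C, bond orders sum to 4 (valence 4) → 0 H
  atom 9: C, bond orders sum to 1 (valence 4) → 3 H
Totals → C:7, H:10, O:2.
In Hill order: C7H10O2.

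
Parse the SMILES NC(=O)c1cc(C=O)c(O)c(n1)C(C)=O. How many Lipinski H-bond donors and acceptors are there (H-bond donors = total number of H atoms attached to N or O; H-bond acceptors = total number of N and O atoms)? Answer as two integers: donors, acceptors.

3, 6

Donors: find every N or O and count the H atoms it carries.
  atom 1 (N): bond orders sum to 1 → 2 H
  atom 3 (O): bond orders sum to 2 → 0 H
  atom 8 (O): bond orders sum to 2 → 0 H
  atom 10 (O): bond orders sum to 1 → 1 H
  atom 12 (N): bond orders sum to 3 → 0 H
  atom 15 (O): bond orders sum to 2 → 0 H
Lipinski HBD = 3.
Acceptors: N atoms = 2, O atoms = 4 → HBA = 6.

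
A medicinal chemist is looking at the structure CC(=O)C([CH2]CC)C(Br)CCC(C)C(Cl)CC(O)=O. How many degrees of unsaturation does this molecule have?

Degree of unsaturation = (number of rings) + (number of π bonds).
Ring closures in the SMILES: 0.
π bonds: 2 double bonds (each 1 DoU) → 2 DoU from unsaturation.
Total DoU = 0 + 2 = 2.

2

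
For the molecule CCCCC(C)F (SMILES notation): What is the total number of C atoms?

6

Count every carbon token in the SMILES (each C, including those in ring-closure positions and inside branches).
Carbon count: 6.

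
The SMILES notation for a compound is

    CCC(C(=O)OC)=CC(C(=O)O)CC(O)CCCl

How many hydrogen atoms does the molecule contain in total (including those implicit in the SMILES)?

Walk through each heavy atom and fill implicit hydrogens from standard valence (C 4, N 3, O 2, S 2, halogen 1):
  atom 1: C, bond orders sum to 1 (valence 4) → 3 H
  atom 2: C, bond orders sum to 2 (valence 4) → 2 H
  atom 3: C, bond orders sum to 4 (valence 4) → 0 H
  atom 4: C, bond orders sum to 4 (valence 4) → 0 H
  atom 5: O, bond orders sum to 2 (valence 2) → 0 H
  atom 6: O, bond orders sum to 2 (valence 2) → 0 H
  atom 7: C, bond orders sum to 1 (valence 4) → 3 H
  atom 8: C, bond orders sum to 3 (valence 4) → 1 H
  atom 9: C, bond orders sum to 3 (valence 4) → 1 H
  atom 10: C, bond orders sum to 4 (valence 4) → 0 H
  atom 11: O, bond orders sum to 2 (valence 2) → 0 H
  atom 12: O, bond orders sum to 1 (valence 2) → 1 H
  atom 13: C, bond orders sum to 2 (valence 4) → 2 H
  atom 14: C, bond orders sum to 3 (valence 4) → 1 H
  atom 15: O, bond orders sum to 1 (valence 2) → 1 H
  atom 16: C, bond orders sum to 2 (valence 4) → 2 H
  atom 17: C, bond orders sum to 2 (valence 4) → 2 H
  atom 18: Cl (halogen, monovalent) → 0 H
Total hydrogens: 19.

19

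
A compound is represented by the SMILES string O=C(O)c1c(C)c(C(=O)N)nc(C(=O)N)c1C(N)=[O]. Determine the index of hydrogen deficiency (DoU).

8

Molecular formula: C10H10N4O5.
DoU = (2C + 2 + N − H − X) / 2, where X is the halogen count and O/S are ignored.
    = (2·10 + 2 + 4 − 10 − 0) / 2 = 16 / 2 = 8.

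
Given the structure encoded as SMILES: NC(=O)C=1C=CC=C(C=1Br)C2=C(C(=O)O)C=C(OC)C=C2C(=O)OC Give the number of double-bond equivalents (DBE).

Molecular formula: C17H14BrNO6.
DoU = (2C + 2 + N − H − X) / 2, where X is the halogen count and O/S are ignored.
    = (2·17 + 2 + 1 − 14 − 1) / 2 = 22 / 2 = 11.

11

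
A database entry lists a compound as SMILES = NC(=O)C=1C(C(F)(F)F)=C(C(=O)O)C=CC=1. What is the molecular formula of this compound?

Walk through each heavy atom and fill implicit hydrogens from standard valence (C 4, N 3, O 2, S 2, halogen 1):
  atom 1: N, bond orders sum to 1 (valence 3) → 2 H
  atom 2: C, bond orders sum to 4 (valence 4) → 0 H
  atom 3: O, bond orders sum to 2 (valence 2) → 0 H
  atom 4: C, bond orders sum to 4 (valence 4) → 0 H
  atom 5: C, bond orders sum to 4 (valence 4) → 0 H
  atom 6: C, bond orders sum to 4 (valence 4) → 0 H
  atom 7: F (halogen, monovalent) → 0 H
  atom 8: F (halogen, monovalent) → 0 H
  atom 9: F (halogen, monovalent) → 0 H
  atom 10: C, bond orders sum to 4 (valence 4) → 0 H
  atom 11: C, bond orders sum to 4 (valence 4) → 0 H
  atom 12: O, bond orders sum to 2 (valence 2) → 0 H
  atom 13: O, bond orders sum to 1 (valence 2) → 1 H
  atom 14: C, bond orders sum to 3 (valence 4) → 1 H
  atom 15: C, bond orders sum to 3 (valence 4) → 1 H
  atom 16: C, bond orders sum to 3 (valence 4) → 1 H
Totals → C:9, H:6, F:3, N:1, O:3.

C9H6F3NO3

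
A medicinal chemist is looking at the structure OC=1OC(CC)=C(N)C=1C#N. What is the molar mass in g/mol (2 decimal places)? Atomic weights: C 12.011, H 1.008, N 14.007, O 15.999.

First, the molecular formula is C7H8N2O2 (counting implicit H from valence).
  C: 7 × 12.011 = 84.077
  H: 8 × 1.008 = 8.064
  N: 2 × 14.007 = 28.014
  O: 2 × 15.999 = 31.998
Sum: 7×12.011 + 8×1.008 + 2×14.007 + 2×15.999 = 152.153 → 152.15 g/mol.

152.15 g/mol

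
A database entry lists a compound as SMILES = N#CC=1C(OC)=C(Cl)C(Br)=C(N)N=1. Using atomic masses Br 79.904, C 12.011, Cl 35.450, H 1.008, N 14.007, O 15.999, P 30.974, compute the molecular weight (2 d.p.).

First, the molecular formula is C7H5BrClN3O (counting implicit H from valence).
  Br: 1 × 79.904 = 79.904
  C: 7 × 12.011 = 84.077
  Cl: 1 × 35.450 = 35.450
  H: 5 × 1.008 = 5.040
  N: 3 × 14.007 = 42.021
  O: 1 × 15.999 = 15.999
Sum: 1×79.904 + 7×12.011 + 1×35.450 + 5×1.008 + 3×14.007 + 1×15.999 = 262.491 → 262.49 g/mol.

262.49 g/mol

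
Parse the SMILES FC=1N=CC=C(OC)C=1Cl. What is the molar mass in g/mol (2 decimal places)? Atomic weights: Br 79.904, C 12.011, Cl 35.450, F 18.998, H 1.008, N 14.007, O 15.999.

161.56 g/mol

First, the molecular formula is C6H5ClFNO (counting implicit H from valence).
  C: 6 × 12.011 = 72.066
  Cl: 1 × 35.450 = 35.450
  F: 1 × 18.998 = 18.998
  H: 5 × 1.008 = 5.040
  N: 1 × 14.007 = 14.007
  O: 1 × 15.999 = 15.999
Sum: 6×12.011 + 1×35.450 + 1×18.998 + 5×1.008 + 1×14.007 + 1×15.999 = 161.560 → 161.56 g/mol.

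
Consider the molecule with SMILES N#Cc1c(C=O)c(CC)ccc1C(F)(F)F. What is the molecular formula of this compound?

C11H8F3NO

Walk through each heavy atom and fill implicit hydrogens from standard valence (C 4, N 3, O 2, S 2, halogen 1); for lowercase aromatic atoms, an aromatic c carries 1 H when it has two neighbours and 0 H with three, and aromatic n carries 0 H:
  atom 1: N, bond orders sum to 3 (valence 3) → 0 H
  atom 2: C, bond orders sum to 4 (valence 4) → 0 H
  atom 3: aromatic c, 3 neighbours → 0 H
  atom 4: aromatic c, 3 neighbours → 0 H
  atom 5: C, bond orders sum to 3 (valence 4) → 1 H
  atom 6: O, bond orders sum to 2 (valence 2) → 0 H
  atom 7: aromatic c, 3 neighbours → 0 H
  atom 8: C, bond orders sum to 2 (valence 4) → 2 H
  atom 9: C, bond orders sum to 1 (valence 4) → 3 H
  atom 10: aromatic c, 2 neighbours → 1 H
  atom 11: aromatic c, 2 neighbours → 1 H
  atom 12: aromatic c, 3 neighbours → 0 H
  atom 13: C, bond orders sum to 4 (valence 4) → 0 H
  atom 14: F (halogen, monovalent) → 0 H
  atom 15: F (halogen, monovalent) → 0 H
  atom 16: F (halogen, monovalent) → 0 H
Totals → C:11, H:8, F:3, N:1, O:1.
In Hill order: C11H8F3NO.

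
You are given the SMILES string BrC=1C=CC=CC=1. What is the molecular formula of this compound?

C6H5Br

Walk through each heavy atom and fill implicit hydrogens from standard valence (C 4, N 3, O 2, S 2, halogen 1):
  atom 1: Br (halogen, monovalent) → 0 H
  atom 2: C, bond orders sum to 4 (valence 4) → 0 H
  atom 3: C, bond orders sum to 3 (valence 4) → 1 H
  atom 4: C, bond orders sum to 3 (valence 4) → 1 H
  atom 5: C, bond orders sum to 3 (valence 4) → 1 H
  atom 6: C, bond orders sum to 3 (valence 4) → 1 H
  atom 7: C, bond orders sum to 3 (valence 4) → 1 H
Totals → C:6, H:5, Br:1.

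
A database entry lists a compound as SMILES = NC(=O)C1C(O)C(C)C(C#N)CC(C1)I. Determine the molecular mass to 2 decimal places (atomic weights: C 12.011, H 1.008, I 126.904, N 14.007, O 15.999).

322.15 g/mol

First, the molecular formula is C10H15IN2O2 (counting implicit H from valence).
  C: 10 × 12.011 = 120.110
  H: 15 × 1.008 = 15.120
  I: 1 × 126.904 = 126.904
  N: 2 × 14.007 = 28.014
  O: 2 × 15.999 = 31.998
Sum: 10×12.011 + 15×1.008 + 1×126.904 + 2×14.007 + 2×15.999 = 322.146 → 322.15 g/mol.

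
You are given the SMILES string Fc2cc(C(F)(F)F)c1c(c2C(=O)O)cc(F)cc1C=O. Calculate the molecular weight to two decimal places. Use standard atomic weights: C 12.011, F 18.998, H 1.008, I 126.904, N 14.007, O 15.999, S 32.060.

304.17 g/mol

First, the molecular formula is C13H5F5O3 (counting implicit H from valence).
  C: 13 × 12.011 = 156.143
  F: 5 × 18.998 = 94.990
  H: 5 × 1.008 = 5.040
  O: 3 × 15.999 = 47.997
Sum: 13×12.011 + 5×18.998 + 5×1.008 + 3×15.999 = 304.170 → 304.17 g/mol.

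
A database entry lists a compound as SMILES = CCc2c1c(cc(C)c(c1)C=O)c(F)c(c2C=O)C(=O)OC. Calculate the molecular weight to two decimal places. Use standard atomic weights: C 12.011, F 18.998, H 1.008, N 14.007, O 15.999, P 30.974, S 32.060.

302.30 g/mol

First, the molecular formula is C17H15FO4 (counting implicit H from valence).
  C: 17 × 12.011 = 204.187
  F: 1 × 18.998 = 18.998
  H: 15 × 1.008 = 15.120
  O: 4 × 15.999 = 63.996
Sum: 17×12.011 + 1×18.998 + 15×1.008 + 4×15.999 = 302.301 → 302.30 g/mol.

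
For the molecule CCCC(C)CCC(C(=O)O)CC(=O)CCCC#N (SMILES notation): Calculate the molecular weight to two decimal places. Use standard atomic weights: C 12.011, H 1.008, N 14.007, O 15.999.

267.37 g/mol

First, the molecular formula is C15H25NO3 (counting implicit H from valence).
  C: 15 × 12.011 = 180.165
  H: 25 × 1.008 = 25.200
  N: 1 × 14.007 = 14.007
  O: 3 × 15.999 = 47.997
Sum: 15×12.011 + 25×1.008 + 1×14.007 + 3×15.999 = 267.369 → 267.37 g/mol.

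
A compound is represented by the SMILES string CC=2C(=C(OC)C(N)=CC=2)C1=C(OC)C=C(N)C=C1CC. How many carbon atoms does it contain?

Count every carbon token in the SMILES (each C, including those in ring-closure positions and inside branches).
Carbon count: 17.

17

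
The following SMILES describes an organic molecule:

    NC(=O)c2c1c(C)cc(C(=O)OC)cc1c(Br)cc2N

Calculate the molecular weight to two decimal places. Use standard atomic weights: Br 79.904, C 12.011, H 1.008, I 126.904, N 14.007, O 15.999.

First, the molecular formula is C14H13BrN2O3 (counting implicit H from valence).
  Br: 1 × 79.904 = 79.904
  C: 14 × 12.011 = 168.154
  H: 13 × 1.008 = 13.104
  N: 2 × 14.007 = 28.014
  O: 3 × 15.999 = 47.997
Sum: 1×79.904 + 14×12.011 + 13×1.008 + 2×14.007 + 3×15.999 = 337.173 → 337.17 g/mol.

337.17 g/mol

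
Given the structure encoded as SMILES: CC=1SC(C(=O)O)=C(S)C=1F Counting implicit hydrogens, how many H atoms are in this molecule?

5

Walk through each heavy atom and fill implicit hydrogens from standard valence (C 4, N 3, O 2, S 2, halogen 1):
  atom 1: C, bond orders sum to 1 (valence 4) → 3 H
  atom 2: C, bond orders sum to 4 (valence 4) → 0 H
  atom 3: S, bond orders sum to 2 (valence 2) → 0 H
  atom 4: C, bond orders sum to 4 (valence 4) → 0 H
  atom 5: C, bond orders sum to 4 (valence 4) → 0 H
  atom 6: O, bond orders sum to 2 (valence 2) → 0 H
  atom 7: O, bond orders sum to 1 (valence 2) → 1 H
  atom 8: C, bond orders sum to 4 (valence 4) → 0 H
  atom 9: S, bond orders sum to 1 (valence 2) → 1 H
  atom 10: C, bond orders sum to 4 (valence 4) → 0 H
  atom 11: F (halogen, monovalent) → 0 H
Total hydrogens: 5.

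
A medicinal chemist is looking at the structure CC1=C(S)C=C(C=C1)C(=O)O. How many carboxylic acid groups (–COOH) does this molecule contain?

The carboxylic acid motif appears at heavy-atom position 9 in the SMILES.
Other groups present: 1 thiol.
Carboxylic acid count: 1.

1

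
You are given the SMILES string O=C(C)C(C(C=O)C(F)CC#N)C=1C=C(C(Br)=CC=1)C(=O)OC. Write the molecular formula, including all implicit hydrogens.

Walk through each heavy atom and fill implicit hydrogens from standard valence (C 4, N 3, O 2, S 2, halogen 1):
  atom 1: O, bond orders sum to 2 (valence 2) → 0 H
  atom 2: C, bond orders sum to 4 (valence 4) → 0 H
  atom 3: C, bond orders sum to 1 (valence 4) → 3 H
  atom 4: C, bond orders sum to 3 (valence 4) → 1 H
  atom 5: C, bond orders sum to 3 (valence 4) → 1 H
  atom 6: C, bond orders sum to 3 (valence 4) → 1 H
  atom 7: O, bond orders sum to 2 (valence 2) → 0 H
  atom 8: C, bond orders sum to 3 (valence 4) → 1 H
  atom 9: F (halogen, monovalent) → 0 H
  atom 10: C, bond orders sum to 2 (valence 4) → 2 H
  atom 11: C, bond orders sum to 4 (valence 4) → 0 H
  atom 12: N, bond orders sum to 3 (valence 3) → 0 H
  atom 13: C, bond orders sum to 4 (valence 4) → 0 H
  atom 14: C, bond orders sum to 3 (valence 4) → 1 H
  atom 15: C, bond orders sum to 4 (valence 4) → 0 H
  atom 16: C, bond orders sum to 4 (valence 4) → 0 H
  atom 17: Br (halogen, monovalent) → 0 H
  atom 18: C, bond orders sum to 3 (valence 4) → 1 H
  atom 19: C, bond orders sum to 3 (valence 4) → 1 H
  atom 20: C, bond orders sum to 4 (valence 4) → 0 H
  atom 21: O, bond orders sum to 2 (valence 2) → 0 H
  atom 22: O, bond orders sum to 2 (valence 2) → 0 H
  atom 23: C, bond orders sum to 1 (valence 4) → 3 H
Totals → C:16, H:15, Br:1, F:1, N:1, O:4.
In Hill order: C16H15BrFNO4.

C16H15BrFNO4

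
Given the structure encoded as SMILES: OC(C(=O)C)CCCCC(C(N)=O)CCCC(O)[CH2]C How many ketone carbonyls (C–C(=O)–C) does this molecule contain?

1

The ketone motif appears at heavy-atom position 3 in the SMILES.
Other groups present: 1 amide, 2 hydroxyl.
Ketone count: 1.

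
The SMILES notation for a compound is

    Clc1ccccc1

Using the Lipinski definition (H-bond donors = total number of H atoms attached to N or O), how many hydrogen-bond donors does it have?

Donors: find every N or O and count the H atoms it carries.
  (no N or O atoms present)
Lipinski HBD = 0.

0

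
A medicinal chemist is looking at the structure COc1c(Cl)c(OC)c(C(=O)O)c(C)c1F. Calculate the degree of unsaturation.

5

Molecular formula: C10H10ClFO4.
DoU = (2C + 2 + N − H − X) / 2, where X is the halogen count and O/S are ignored.
    = (2·10 + 2 + 0 − 10 − 2) / 2 = 10 / 2 = 5.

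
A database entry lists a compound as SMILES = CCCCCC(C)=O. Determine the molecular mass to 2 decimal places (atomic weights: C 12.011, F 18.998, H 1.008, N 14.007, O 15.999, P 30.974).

114.19 g/mol

First, the molecular formula is C7H14O (counting implicit H from valence).
  C: 7 × 12.011 = 84.077
  H: 14 × 1.008 = 14.112
  O: 1 × 15.999 = 15.999
Sum: 7×12.011 + 14×1.008 + 1×15.999 = 114.188 → 114.19 g/mol.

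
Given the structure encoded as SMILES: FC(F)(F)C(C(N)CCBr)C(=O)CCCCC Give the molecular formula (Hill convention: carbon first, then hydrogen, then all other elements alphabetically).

C11H19BrF3NO

Walk through each heavy atom and fill implicit hydrogens from standard valence (C 4, N 3, O 2, S 2, halogen 1):
  atom 1: F (halogen, monovalent) → 0 H
  atom 2: C, bond orders sum to 4 (valence 4) → 0 H
  atom 3: F (halogen, monovalent) → 0 H
  atom 4: F (halogen, monovalent) → 0 H
  atom 5: C, bond orders sum to 3 (valence 4) → 1 H
  atom 6: C, bond orders sum to 3 (valence 4) → 1 H
  atom 7: N, bond orders sum to 1 (valence 3) → 2 H
  atom 8: C, bond orders sum to 2 (valence 4) → 2 H
  atom 9: C, bond orders sum to 2 (valence 4) → 2 H
  atom 10: Br (halogen, monovalent) → 0 H
  atom 11: C, bond orders sum to 4 (valence 4) → 0 H
  atom 12: O, bond orders sum to 2 (valence 2) → 0 H
  atom 13: C, bond orders sum to 2 (valence 4) → 2 H
  atom 14: C, bond orders sum to 2 (valence 4) → 2 H
  atom 15: C, bond orders sum to 2 (valence 4) → 2 H
  atom 16: C, bond orders sum to 2 (valence 4) → 2 H
  atom 17: C, bond orders sum to 1 (valence 4) → 3 H
Totals → C:11, H:19, Br:1, F:3, N:1, O:1.
In Hill order: C11H19BrF3NO.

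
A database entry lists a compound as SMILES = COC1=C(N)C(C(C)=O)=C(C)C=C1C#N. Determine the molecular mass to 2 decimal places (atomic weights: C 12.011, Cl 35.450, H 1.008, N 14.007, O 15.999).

204.23 g/mol

First, the molecular formula is C11H12N2O2 (counting implicit H from valence).
  C: 11 × 12.011 = 132.121
  H: 12 × 1.008 = 12.096
  N: 2 × 14.007 = 28.014
  O: 2 × 15.999 = 31.998
Sum: 11×12.011 + 12×1.008 + 2×14.007 + 2×15.999 = 204.229 → 204.23 g/mol.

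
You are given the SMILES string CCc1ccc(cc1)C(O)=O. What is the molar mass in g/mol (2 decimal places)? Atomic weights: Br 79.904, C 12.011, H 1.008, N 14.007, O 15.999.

150.18 g/mol

First, the molecular formula is C9H10O2 (counting implicit H from valence).
  C: 9 × 12.011 = 108.099
  H: 10 × 1.008 = 10.080
  O: 2 × 15.999 = 31.998
Sum: 9×12.011 + 10×1.008 + 2×15.999 = 150.177 → 150.18 g/mol.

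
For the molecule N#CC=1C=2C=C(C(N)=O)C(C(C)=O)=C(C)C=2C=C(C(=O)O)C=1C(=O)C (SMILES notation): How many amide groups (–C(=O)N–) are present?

The amide motif appears at heavy-atom position 7 in the SMILES.
Other groups present: 1 carboxylic acid, 2 ketone, 1 nitrile.
Amide count: 1.

1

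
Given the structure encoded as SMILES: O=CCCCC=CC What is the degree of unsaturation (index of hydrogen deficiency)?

Molecular formula: C7H12O.
DoU = (2C + 2 + N − H − X) / 2, where X is the halogen count and O/S are ignored.
    = (2·7 + 2 + 0 − 12 − 0) / 2 = 4 / 2 = 2.

2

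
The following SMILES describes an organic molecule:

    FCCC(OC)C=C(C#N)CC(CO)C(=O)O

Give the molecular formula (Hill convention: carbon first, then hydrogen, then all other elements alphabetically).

C11H16FNO4

Walk through each heavy atom and fill implicit hydrogens from standard valence (C 4, N 3, O 2, S 2, halogen 1):
  atom 1: F (halogen, monovalent) → 0 H
  atom 2: C, bond orders sum to 2 (valence 4) → 2 H
  atom 3: C, bond orders sum to 2 (valence 4) → 2 H
  atom 4: C, bond orders sum to 3 (valence 4) → 1 H
  atom 5: O, bond orders sum to 2 (valence 2) → 0 H
  atom 6: C, bond orders sum to 1 (valence 4) → 3 H
  atom 7: C, bond orders sum to 3 (valence 4) → 1 H
  atom 8: C, bond orders sum to 4 (valence 4) → 0 H
  atom 9: C, bond orders sum to 4 (valence 4) → 0 H
  atom 10: N, bond orders sum to 3 (valence 3) → 0 H
  atom 11: C, bond orders sum to 2 (valence 4) → 2 H
  atom 12: C, bond orders sum to 3 (valence 4) → 1 H
  atom 13: C, bond orders sum to 2 (valence 4) → 2 H
  atom 14: O, bond orders sum to 1 (valence 2) → 1 H
  atom 15: C, bond orders sum to 4 (valence 4) → 0 H
  atom 16: O, bond orders sum to 2 (valence 2) → 0 H
  atom 17: O, bond orders sum to 1 (valence 2) → 1 H
Totals → C:11, H:16, F:1, N:1, O:4.
In Hill order: C11H16FNO4.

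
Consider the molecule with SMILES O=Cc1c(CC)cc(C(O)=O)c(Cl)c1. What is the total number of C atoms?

10

Count every carbon token in the SMILES (each C, including those in ring-closure positions and inside branches).
Carbon count: 10.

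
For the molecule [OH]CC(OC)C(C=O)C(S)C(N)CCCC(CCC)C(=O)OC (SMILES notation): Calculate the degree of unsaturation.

2

Molecular formula: C16H31NO5S.
DoU = (2C + 2 + N − H − X) / 2, where X is the halogen count and O/S are ignored.
    = (2·16 + 2 + 1 − 31 − 0) / 2 = 4 / 2 = 2.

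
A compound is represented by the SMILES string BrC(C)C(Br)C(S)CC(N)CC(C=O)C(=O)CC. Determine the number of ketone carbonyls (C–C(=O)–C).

The ketone motif appears at heavy-atom position 15 in the SMILES.
Other groups present: 1 aldehyde, 1 primary amine, 1 thiol.
Ketone count: 1.

1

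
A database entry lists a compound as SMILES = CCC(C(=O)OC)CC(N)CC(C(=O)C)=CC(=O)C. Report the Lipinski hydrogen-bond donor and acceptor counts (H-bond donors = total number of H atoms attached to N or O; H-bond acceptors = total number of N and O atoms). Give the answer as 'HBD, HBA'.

2, 5

Donors: find every N or O and count the H atoms it carries.
  atom 5 (O): bond orders sum to 2 → 0 H
  atom 6 (O): bond orders sum to 2 → 0 H
  atom 10 (N): bond orders sum to 1 → 2 H
  atom 14 (O): bond orders sum to 2 → 0 H
  atom 18 (O): bond orders sum to 2 → 0 H
Lipinski HBD = 2.
Acceptors: N atoms = 1, O atoms = 4 → HBA = 5.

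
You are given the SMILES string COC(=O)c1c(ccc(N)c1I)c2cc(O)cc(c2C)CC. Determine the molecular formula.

C17H18INO3

Walk through each heavy atom and fill implicit hydrogens from standard valence (C 4, N 3, O 2, S 2, halogen 1); for lowercase aromatic atoms, an aromatic c carries 1 H when it has two neighbours and 0 H with three, and aromatic n carries 0 H:
  atom 1: C, bond orders sum to 1 (valence 4) → 3 H
  atom 2: O, bond orders sum to 2 (valence 2) → 0 H
  atom 3: C, bond orders sum to 4 (valence 4) → 0 H
  atom 4: O, bond orders sum to 2 (valence 2) → 0 H
  atom 5: aromatic c, 3 neighbours → 0 H
  atom 6: aromatic c, 3 neighbours → 0 H
  atom 7: aromatic c, 2 neighbours → 1 H
  atom 8: aromatic c, 2 neighbours → 1 H
  atom 9: aromatic c, 3 neighbours → 0 H
  atom 10: N, bond orders sum to 1 (valence 3) → 2 H
  atom 11: aromatic c, 3 neighbours → 0 H
  atom 12: I (halogen, monovalent) → 0 H
  atom 13: aromatic c, 3 neighbours → 0 H
  atom 14: aromatic c, 2 neighbours → 1 H
  atom 15: aromatic c, 3 neighbours → 0 H
  atom 16: O, bond orders sum to 1 (valence 2) → 1 H
  atom 17: aromatic c, 2 neighbours → 1 H
  atom 18: aromatic c, 3 neighbours → 0 H
  atom 19: aromatic c, 3 neighbours → 0 H
  atom 20: C, bond orders sum to 1 (valence 4) → 3 H
  atom 21: C, bond orders sum to 2 (valence 4) → 2 H
  atom 22: C, bond orders sum to 1 (valence 4) → 3 H
Totals → C:17, H:18, I:1, N:1, O:3.
In Hill order: C17H18INO3.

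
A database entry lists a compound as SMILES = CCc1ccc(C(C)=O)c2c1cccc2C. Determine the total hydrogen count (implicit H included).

Walk through each heavy atom and fill implicit hydrogens from standard valence (C 4, N 3, O 2, S 2, halogen 1); for lowercase aromatic atoms, an aromatic c carries 1 H when it has two neighbours and 0 H with three, and aromatic n carries 0 H:
  atom 1: C, bond orders sum to 1 (valence 4) → 3 H
  atom 2: C, bond orders sum to 2 (valence 4) → 2 H
  atom 3: aromatic c, 3 neighbours → 0 H
  atom 4: aromatic c, 2 neighbours → 1 H
  atom 5: aromatic c, 2 neighbours → 1 H
  atom 6: aromatic c, 3 neighbours → 0 H
  atom 7: C, bond orders sum to 4 (valence 4) → 0 H
  atom 8: C, bond orders sum to 1 (valence 4) → 3 H
  atom 9: O, bond orders sum to 2 (valence 2) → 0 H
  atom 10: aromatic c, 3 neighbours → 0 H
  atom 11: aromatic c, 3 neighbours → 0 H
  atom 12: aromatic c, 2 neighbours → 1 H
  atom 13: aromatic c, 2 neighbours → 1 H
  atom 14: aromatic c, 2 neighbours → 1 H
  atom 15: aromatic c, 3 neighbours → 0 H
  atom 16: C, bond orders sum to 1 (valence 4) → 3 H
Total hydrogens: 16.

16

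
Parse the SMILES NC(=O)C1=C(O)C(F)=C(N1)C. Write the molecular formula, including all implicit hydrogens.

C6H7FN2O2

Walk through each heavy atom and fill implicit hydrogens from standard valence (C 4, N 3, O 2, S 2, halogen 1):
  atom 1: N, bond orders sum to 1 (valence 3) → 2 H
  atom 2: C, bond orders sum to 4 (valence 4) → 0 H
  atom 3: O, bond orders sum to 2 (valence 2) → 0 H
  atom 4: C, bond orders sum to 4 (valence 4) → 0 H
  atom 5: C, bond orders sum to 4 (valence 4) → 0 H
  atom 6: O, bond orders sum to 1 (valence 2) → 1 H
  atom 7: C, bond orders sum to 4 (valence 4) → 0 H
  atom 8: F (halogen, monovalent) → 0 H
  atom 9: C, bond orders sum to 4 (valence 4) → 0 H
  atom 10: N, bond orders sum to 2 (valence 3) → 1 H
  atom 11: C, bond orders sum to 1 (valence 4) → 3 H
Totals → C:6, H:7, F:1, N:2, O:2.
In Hill order: C6H7FN2O2.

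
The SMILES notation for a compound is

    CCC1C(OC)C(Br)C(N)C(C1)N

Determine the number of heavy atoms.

Every atom symbol written in the SMILES (organic subset) is one heavy atom; implicit H are not written.
Heavy atoms by element → Br:1, C:9, N:2, O:1.
Total: 13.

13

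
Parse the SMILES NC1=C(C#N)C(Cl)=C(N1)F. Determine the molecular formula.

C5H3ClFN3

Walk through each heavy atom and fill implicit hydrogens from standard valence (C 4, N 3, O 2, S 2, halogen 1):
  atom 1: N, bond orders sum to 1 (valence 3) → 2 H
  atom 2: C, bond orders sum to 4 (valence 4) → 0 H
  atom 3: C, bond orders sum to 4 (valence 4) → 0 H
  atom 4: C, bond orders sum to 4 (valence 4) → 0 H
  atom 5: N, bond orders sum to 3 (valence 3) → 0 H
  atom 6: C, bond orders sum to 4 (valence 4) → 0 H
  atom 7: Cl (halogen, monovalent) → 0 H
  atom 8: C, bond orders sum to 4 (valence 4) → 0 H
  atom 9: N, bond orders sum to 2 (valence 3) → 1 H
  atom 10: F (halogen, monovalent) → 0 H
Totals → C:5, H:3, Cl:1, F:1, N:3.
In Hill order: C5H3ClFN3.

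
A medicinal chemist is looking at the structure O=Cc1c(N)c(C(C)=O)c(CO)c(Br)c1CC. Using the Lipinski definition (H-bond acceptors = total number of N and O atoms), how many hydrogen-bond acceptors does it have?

4

N atoms: 1; O atoms: 3.
Lipinski HBA = 1 + 3 = 4.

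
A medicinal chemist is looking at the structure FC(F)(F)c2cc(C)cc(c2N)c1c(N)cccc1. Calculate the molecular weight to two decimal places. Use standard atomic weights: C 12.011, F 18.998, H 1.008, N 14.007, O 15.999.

First, the molecular formula is C14H13F3N2 (counting implicit H from valence).
  C: 14 × 12.011 = 168.154
  F: 3 × 18.998 = 56.994
  H: 13 × 1.008 = 13.104
  N: 2 × 14.007 = 28.014
Sum: 14×12.011 + 3×18.998 + 13×1.008 + 2×14.007 = 266.266 → 266.27 g/mol.

266.27 g/mol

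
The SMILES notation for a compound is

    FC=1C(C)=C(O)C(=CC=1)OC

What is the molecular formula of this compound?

Walk through each heavy atom and fill implicit hydrogens from standard valence (C 4, N 3, O 2, S 2, halogen 1):
  atom 1: F (halogen, monovalent) → 0 H
  atom 2: C, bond orders sum to 4 (valence 4) → 0 H
  atom 3: C, bond orders sum to 4 (valence 4) → 0 H
  atom 4: C, bond orders sum to 1 (valence 4) → 3 H
  atom 5: C, bond orders sum to 4 (valence 4) → 0 H
  atom 6: O, bond orders sum to 1 (valence 2) → 1 H
  atom 7: C, bond orders sum to 4 (valence 4) → 0 H
  atom 8: C, bond orders sum to 3 (valence 4) → 1 H
  atom 9: C, bond orders sum to 3 (valence 4) → 1 H
  atom 10: O, bond orders sum to 2 (valence 2) → 0 H
  atom 11: C, bond orders sum to 1 (valence 4) → 3 H
Totals → C:8, H:9, F:1, O:2.
In Hill order: C8H9FO2.

C8H9FO2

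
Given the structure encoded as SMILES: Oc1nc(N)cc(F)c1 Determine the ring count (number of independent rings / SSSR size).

1

In SMILES, each pair of matching ring-closure digits denotes one ring-closing bond; the number of such bonds equals the number of independent rings.
Ring-closure bonds here: 1.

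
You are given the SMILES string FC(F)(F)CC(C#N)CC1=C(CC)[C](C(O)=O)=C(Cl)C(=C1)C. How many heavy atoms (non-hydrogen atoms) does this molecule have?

Every atom symbol written in the SMILES (organic subset) is one heavy atom; implicit H are not written.
Heavy atoms by element → C:15, Cl:1, F:3, N:1, O:2.
Total: 22.

22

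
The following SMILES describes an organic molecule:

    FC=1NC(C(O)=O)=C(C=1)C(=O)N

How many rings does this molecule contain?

In SMILES, each pair of matching ring-closure digits denotes one ring-closing bond; the number of such bonds equals the number of independent rings.
Ring-closure bonds here: 1.

1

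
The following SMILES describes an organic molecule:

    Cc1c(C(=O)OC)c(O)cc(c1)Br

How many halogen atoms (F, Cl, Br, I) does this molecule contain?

Halogen atoms appear at heavy-atom position 13 (1×Br).
Other groups present: 1 ester, 1 hydroxyl.
Halogen count: 1.

1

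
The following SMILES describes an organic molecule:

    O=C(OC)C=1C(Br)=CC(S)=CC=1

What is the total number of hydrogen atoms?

Walk through each heavy atom and fill implicit hydrogens from standard valence (C 4, N 3, O 2, S 2, halogen 1):
  atom 1: O, bond orders sum to 2 (valence 2) → 0 H
  atom 2: C, bond orders sum to 4 (valence 4) → 0 H
  atom 3: O, bond orders sum to 2 (valence 2) → 0 H
  atom 4: C, bond orders sum to 1 (valence 4) → 3 H
  atom 5: C, bond orders sum to 4 (valence 4) → 0 H
  atom 6: C, bond orders sum to 4 (valence 4) → 0 H
  atom 7: Br (halogen, monovalent) → 0 H
  atom 8: C, bond orders sum to 3 (valence 4) → 1 H
  atom 9: C, bond orders sum to 4 (valence 4) → 0 H
  atom 10: S, bond orders sum to 1 (valence 2) → 1 H
  atom 11: C, bond orders sum to 3 (valence 4) → 1 H
  atom 12: C, bond orders sum to 3 (valence 4) → 1 H
Total hydrogens: 7.

7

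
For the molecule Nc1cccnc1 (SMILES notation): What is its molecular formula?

C5H6N2

Walk through each heavy atom and fill implicit hydrogens from standard valence (C 4, N 3, O 2, S 2, halogen 1); for lowercase aromatic atoms, an aromatic c carries 1 H when it has two neighbours and 0 H with three, and aromatic n carries 0 H:
  atom 1: N, bond orders sum to 1 (valence 3) → 2 H
  atom 2: aromatic c, 3 neighbours → 0 H
  atom 3: aromatic c, 2 neighbours → 1 H
  atom 4: aromatic c, 2 neighbours → 1 H
  atom 5: aromatic c, 2 neighbours → 1 H
  atom 6: aromatic n, 2 neighbours → 0 H
  atom 7: aromatic c, 2 neighbours → 1 H
Totals → C:5, H:6, N:2.
In Hill order: C5H6N2.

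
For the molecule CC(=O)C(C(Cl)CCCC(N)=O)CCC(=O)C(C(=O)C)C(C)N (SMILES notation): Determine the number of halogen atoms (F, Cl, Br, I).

Halogen atoms appear at heavy-atom position 6 (1×Cl).
Other groups present: 1 amide, 3 ketone, 1 primary amine.
Halogen count: 1.

1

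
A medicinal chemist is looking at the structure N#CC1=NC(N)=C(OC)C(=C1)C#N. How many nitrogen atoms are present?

Scan the SMILES for N atoms (remember two-letter symbols like Cl and Br are single atoms).
Nitrogen count: 4.

4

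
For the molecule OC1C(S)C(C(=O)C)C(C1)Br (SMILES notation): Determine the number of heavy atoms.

Every atom symbol written in the SMILES (organic subset) is one heavy atom; implicit H are not written.
Heavy atoms by element → Br:1, C:7, O:2, S:1.
Total: 11.

11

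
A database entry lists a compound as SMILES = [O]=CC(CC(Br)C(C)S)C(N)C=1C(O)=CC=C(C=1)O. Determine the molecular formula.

C13H18BrNO3S

Walk through each heavy atom and fill implicit hydrogens from standard valence (C 4, N 3, O 2, S 2, halogen 1):
  atom 1: O with explicit H count 0
  atom 2: C, bond orders sum to 3 (valence 4) → 1 H
  atom 3: C, bond orders sum to 3 (valence 4) → 1 H
  atom 4: C, bond orders sum to 2 (valence 4) → 2 H
  atom 5: C, bond orders sum to 3 (valence 4) → 1 H
  atom 6: Br (halogen, monovalent) → 0 H
  atom 7: C, bond orders sum to 3 (valence 4) → 1 H
  atom 8: C, bond orders sum to 1 (valence 4) → 3 H
  atom 9: S, bond orders sum to 1 (valence 2) → 1 H
  atom 10: C, bond orders sum to 3 (valence 4) → 1 H
  atom 11: N, bond orders sum to 1 (valence 3) → 2 H
  atom 12: C, bond orders sum to 4 (valence 4) → 0 H
  atom 13: C, bond orders sum to 4 (valence 4) → 0 H
  atom 14: O, bond orders sum to 1 (valence 2) → 1 H
  atom 15: C, bond orders sum to 3 (valence 4) → 1 H
  atom 16: C, bond orders sum to 3 (valence 4) → 1 H
  atom 17: C, bond orders sum to 4 (valence 4) → 0 H
  atom 18: C, bond orders sum to 3 (valence 4) → 1 H
  atom 19: O, bond orders sum to 1 (valence 2) → 1 H
Totals → C:13, H:18, Br:1, N:1, O:3, S:1.
In Hill order: C13H18BrNO3S.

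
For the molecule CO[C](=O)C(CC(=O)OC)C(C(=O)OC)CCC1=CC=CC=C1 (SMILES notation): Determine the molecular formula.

Walk through each heavy atom and fill implicit hydrogens from standard valence (C 4, N 3, O 2, S 2, halogen 1):
  atom 1: C, bond orders sum to 1 (valence 4) → 3 H
  atom 2: O, bond orders sum to 2 (valence 2) → 0 H
  atom 3: C with explicit H count 0
  atom 4: O, bond orders sum to 2 (valence 2) → 0 H
  atom 5: C, bond orders sum to 3 (valence 4) → 1 H
  atom 6: C, bond orders sum to 2 (valence 4) → 2 H
  atom 7: C, bond orders sum to 4 (valence 4) → 0 H
  atom 8: O, bond orders sum to 2 (valence 2) → 0 H
  atom 9: O, bond orders sum to 2 (valence 2) → 0 H
  atom 10: C, bond orders sum to 1 (valence 4) → 3 H
  atom 11: C, bond orders sum to 3 (valence 4) → 1 H
  atom 12: C, bond orders sum to 4 (valence 4) → 0 H
  atom 13: O, bond orders sum to 2 (valence 2) → 0 H
  atom 14: O, bond orders sum to 2 (valence 2) → 0 H
  atom 15: C, bond orders sum to 1 (valence 4) → 3 H
  atom 16: C, bond orders sum to 2 (valence 4) → 2 H
  atom 17: C, bond orders sum to 2 (valence 4) → 2 H
  atom 18: C, bond orders sum to 4 (valence 4) → 0 H
  atom 19: C, bond orders sum to 3 (valence 4) → 1 H
  atom 20: C, bond orders sum to 3 (valence 4) → 1 H
  atom 21: C, bond orders sum to 3 (valence 4) → 1 H
  atom 22: C, bond orders sum to 3 (valence 4) → 1 H
  atom 23: C, bond orders sum to 3 (valence 4) → 1 H
Totals → C:17, H:22, O:6.
In Hill order: C17H22O6.

C17H22O6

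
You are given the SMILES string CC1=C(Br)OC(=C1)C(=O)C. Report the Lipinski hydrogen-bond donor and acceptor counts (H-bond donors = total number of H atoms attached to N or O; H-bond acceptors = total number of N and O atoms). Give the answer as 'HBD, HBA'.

0, 2

Donors: find every N or O and count the H atoms it carries.
  atom 5 (O): bond orders sum to 2 → 0 H
  atom 9 (O): bond orders sum to 2 → 0 H
Lipinski HBD = 0.
Acceptors: N atoms = 0, O atoms = 2 → HBA = 2.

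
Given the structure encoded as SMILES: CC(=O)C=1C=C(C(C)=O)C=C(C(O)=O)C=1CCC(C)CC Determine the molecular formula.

Walk through each heavy atom and fill implicit hydrogens from standard valence (C 4, N 3, O 2, S 2, halogen 1):
  atom 1: C, bond orders sum to 1 (valence 4) → 3 H
  atom 2: C, bond orders sum to 4 (valence 4) → 0 H
  atom 3: O, bond orders sum to 2 (valence 2) → 0 H
  atom 4: C, bond orders sum to 4 (valence 4) → 0 H
  atom 5: C, bond orders sum to 3 (valence 4) → 1 H
  atom 6: C, bond orders sum to 4 (valence 4) → 0 H
  atom 7: C, bond orders sum to 4 (valence 4) → 0 H
  atom 8: C, bond orders sum to 1 (valence 4) → 3 H
  atom 9: O, bond orders sum to 2 (valence 2) → 0 H
  atom 10: C, bond orders sum to 3 (valence 4) → 1 H
  atom 11: C, bond orders sum to 4 (valence 4) → 0 H
  atom 12: C, bond orders sum to 4 (valence 4) → 0 H
  atom 13: O, bond orders sum to 1 (valence 2) → 1 H
  atom 14: O, bond orders sum to 2 (valence 2) → 0 H
  atom 15: C, bond orders sum to 4 (valence 4) → 0 H
  atom 16: C, bond orders sum to 2 (valence 4) → 2 H
  atom 17: C, bond orders sum to 2 (valence 4) → 2 H
  atom 18: C, bond orders sum to 3 (valence 4) → 1 H
  atom 19: C, bond orders sum to 1 (valence 4) → 3 H
  atom 20: C, bond orders sum to 2 (valence 4) → 2 H
  atom 21: C, bond orders sum to 1 (valence 4) → 3 H
Totals → C:17, H:22, O:4.
In Hill order: C17H22O4.

C17H22O4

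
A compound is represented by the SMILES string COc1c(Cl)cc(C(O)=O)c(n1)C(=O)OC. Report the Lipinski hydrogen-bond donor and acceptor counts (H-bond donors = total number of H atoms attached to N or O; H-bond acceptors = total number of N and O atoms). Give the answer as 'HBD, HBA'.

1, 6

Donors: find every N or O and count the H atoms it carries.
  atom 2 (O): bond orders sum to 2 → 0 H
  atom 9 (O): bond orders sum to 1 → 1 H
  atom 10 (O): bond orders sum to 2 → 0 H
  atom 12 (N): bond orders sum to 3 → 0 H
  atom 14 (O): bond orders sum to 2 → 0 H
  atom 15 (O): bond orders sum to 2 → 0 H
Lipinski HBD = 1.
Acceptors: N atoms = 1, O atoms = 5 → HBA = 6.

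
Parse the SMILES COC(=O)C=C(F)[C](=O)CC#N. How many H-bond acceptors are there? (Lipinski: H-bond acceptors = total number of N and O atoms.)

4

N atoms: 1; O atoms: 3.
Lipinski HBA = 1 + 3 = 4.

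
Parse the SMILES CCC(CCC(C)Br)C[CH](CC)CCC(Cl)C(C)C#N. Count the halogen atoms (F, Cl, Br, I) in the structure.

Halogen atoms appear at heavy-atom positions 8, 16 (1×Br, 1×Cl).
Other groups present: 1 nitrile.
Halogen count: 2.

2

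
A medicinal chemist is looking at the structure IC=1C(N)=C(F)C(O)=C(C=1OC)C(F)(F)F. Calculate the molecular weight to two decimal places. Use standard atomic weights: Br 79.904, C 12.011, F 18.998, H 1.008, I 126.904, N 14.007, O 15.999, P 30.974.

351.04 g/mol

First, the molecular formula is C8H6F4INO2 (counting implicit H from valence).
  C: 8 × 12.011 = 96.088
  F: 4 × 18.998 = 75.992
  H: 6 × 1.008 = 6.048
  I: 1 × 126.904 = 126.904
  N: 1 × 14.007 = 14.007
  O: 2 × 15.999 = 31.998
Sum: 8×12.011 + 4×18.998 + 6×1.008 + 1×126.904 + 1×14.007 + 2×15.999 = 351.037 → 351.04 g/mol.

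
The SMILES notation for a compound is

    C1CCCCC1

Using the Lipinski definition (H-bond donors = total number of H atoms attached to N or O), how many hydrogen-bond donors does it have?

0

Donors: find every N or O and count the H atoms it carries.
  (no N or O atoms present)
Lipinski HBD = 0.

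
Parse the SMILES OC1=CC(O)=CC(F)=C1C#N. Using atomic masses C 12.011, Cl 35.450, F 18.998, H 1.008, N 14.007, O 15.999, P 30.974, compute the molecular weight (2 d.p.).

153.11 g/mol

First, the molecular formula is C7H4FNO2 (counting implicit H from valence).
  C: 7 × 12.011 = 84.077
  F: 1 × 18.998 = 18.998
  H: 4 × 1.008 = 4.032
  N: 1 × 14.007 = 14.007
  O: 2 × 15.999 = 31.998
Sum: 7×12.011 + 1×18.998 + 4×1.008 + 1×14.007 + 2×15.999 = 153.112 → 153.11 g/mol.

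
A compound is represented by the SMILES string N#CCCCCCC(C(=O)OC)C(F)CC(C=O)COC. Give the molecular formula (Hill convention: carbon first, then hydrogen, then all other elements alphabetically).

C15H24FNO4

Walk through each heavy atom and fill implicit hydrogens from standard valence (C 4, N 3, O 2, S 2, halogen 1):
  atom 1: N, bond orders sum to 3 (valence 3) → 0 H
  atom 2: C, bond orders sum to 4 (valence 4) → 0 H
  atom 3: C, bond orders sum to 2 (valence 4) → 2 H
  atom 4: C, bond orders sum to 2 (valence 4) → 2 H
  atom 5: C, bond orders sum to 2 (valence 4) → 2 H
  atom 6: C, bond orders sum to 2 (valence 4) → 2 H
  atom 7: C, bond orders sum to 2 (valence 4) → 2 H
  atom 8: C, bond orders sum to 3 (valence 4) → 1 H
  atom 9: C, bond orders sum to 4 (valence 4) → 0 H
  atom 10: O, bond orders sum to 2 (valence 2) → 0 H
  atom 11: O, bond orders sum to 2 (valence 2) → 0 H
  atom 12: C, bond orders sum to 1 (valence 4) → 3 H
  atom 13: C, bond orders sum to 3 (valence 4) → 1 H
  atom 14: F (halogen, monovalent) → 0 H
  atom 15: C, bond orders sum to 2 (valence 4) → 2 H
  atom 16: C, bond orders sum to 3 (valence 4) → 1 H
  atom 17: C, bond orders sum to 3 (valence 4) → 1 H
  atom 18: O, bond orders sum to 2 (valence 2) → 0 H
  atom 19: C, bond orders sum to 2 (valence 4) → 2 H
  atom 20: O, bond orders sum to 2 (valence 2) → 0 H
  atom 21: C, bond orders sum to 1 (valence 4) → 3 H
Totals → C:15, H:24, F:1, N:1, O:4.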